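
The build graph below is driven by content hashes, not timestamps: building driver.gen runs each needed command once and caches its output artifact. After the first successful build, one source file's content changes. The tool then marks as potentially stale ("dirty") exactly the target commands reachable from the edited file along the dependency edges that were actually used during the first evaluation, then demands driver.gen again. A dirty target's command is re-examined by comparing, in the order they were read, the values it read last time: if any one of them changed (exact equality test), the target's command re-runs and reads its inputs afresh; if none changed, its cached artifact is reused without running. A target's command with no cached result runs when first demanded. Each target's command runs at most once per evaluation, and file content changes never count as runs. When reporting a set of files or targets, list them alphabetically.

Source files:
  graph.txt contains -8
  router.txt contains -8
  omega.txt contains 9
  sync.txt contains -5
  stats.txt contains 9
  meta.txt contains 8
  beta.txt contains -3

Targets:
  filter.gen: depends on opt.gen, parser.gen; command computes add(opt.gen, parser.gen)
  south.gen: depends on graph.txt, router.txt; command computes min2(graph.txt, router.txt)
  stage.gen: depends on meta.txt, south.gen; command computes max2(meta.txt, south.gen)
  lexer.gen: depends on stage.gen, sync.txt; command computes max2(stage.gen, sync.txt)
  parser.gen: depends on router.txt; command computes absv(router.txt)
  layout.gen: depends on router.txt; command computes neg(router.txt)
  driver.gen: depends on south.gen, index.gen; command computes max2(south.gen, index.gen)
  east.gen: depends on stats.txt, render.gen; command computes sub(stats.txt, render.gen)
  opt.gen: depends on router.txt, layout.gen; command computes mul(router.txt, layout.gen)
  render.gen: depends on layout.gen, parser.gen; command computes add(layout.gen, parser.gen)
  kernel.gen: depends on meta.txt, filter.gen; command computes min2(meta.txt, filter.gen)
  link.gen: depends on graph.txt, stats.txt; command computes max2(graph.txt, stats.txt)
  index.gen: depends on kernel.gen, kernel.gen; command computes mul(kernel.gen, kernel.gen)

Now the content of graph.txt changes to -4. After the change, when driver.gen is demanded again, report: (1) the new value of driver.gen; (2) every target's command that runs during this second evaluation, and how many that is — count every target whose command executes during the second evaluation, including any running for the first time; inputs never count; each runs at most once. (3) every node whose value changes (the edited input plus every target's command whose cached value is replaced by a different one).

driver.gen now evaluates to 3136.
Run set: south.gen (1 run).
Changed values: graph.txt.
The important point: south.gen recomputes to an identical value, and the output ends up unchanged.

Initial pass — values computed on the first demand:
  layout.gen = neg(-8) = 8
  opt.gen = mul(-8, 8) = -64
  parser.gen = absv(-8) = 8
  filter.gen = add(-64, 8) = -56
  kernel.gen = min2(8, -56) = -56
  index.gen = mul(-56, -56) = 3136
  south.gen = min2(-8, -8) = -8
  driver.gen = max2(-8, 3136) = 3136

Second demand — change propagation:
  south.gen: re-runs because graph.txt -8->-4; new result -8 (unchanged).
  driver.gen: re-examined; everything it read last time is the same (south.gen unchanged, index.gen unchanged) — cache 3136 kept, no run.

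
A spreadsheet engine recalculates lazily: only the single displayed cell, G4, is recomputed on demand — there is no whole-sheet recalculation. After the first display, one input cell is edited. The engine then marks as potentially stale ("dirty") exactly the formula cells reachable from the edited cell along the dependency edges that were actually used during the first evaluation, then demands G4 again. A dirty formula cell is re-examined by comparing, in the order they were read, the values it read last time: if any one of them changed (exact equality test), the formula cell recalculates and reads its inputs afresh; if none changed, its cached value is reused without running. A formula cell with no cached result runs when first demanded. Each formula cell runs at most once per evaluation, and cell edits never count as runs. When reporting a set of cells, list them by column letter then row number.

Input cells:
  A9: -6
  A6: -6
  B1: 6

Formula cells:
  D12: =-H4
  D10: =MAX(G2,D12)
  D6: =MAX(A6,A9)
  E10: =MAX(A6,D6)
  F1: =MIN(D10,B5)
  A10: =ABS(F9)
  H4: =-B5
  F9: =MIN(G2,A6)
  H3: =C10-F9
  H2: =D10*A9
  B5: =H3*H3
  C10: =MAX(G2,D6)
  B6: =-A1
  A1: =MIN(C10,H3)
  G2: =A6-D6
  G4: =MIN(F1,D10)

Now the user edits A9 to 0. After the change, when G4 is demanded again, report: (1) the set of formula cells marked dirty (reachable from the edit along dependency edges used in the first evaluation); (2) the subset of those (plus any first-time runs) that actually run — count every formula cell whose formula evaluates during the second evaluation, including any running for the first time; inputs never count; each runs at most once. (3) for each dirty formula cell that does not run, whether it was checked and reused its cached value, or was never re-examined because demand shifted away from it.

First evaluation (everything demanded from the output):
  D6 = MAX(-6, -6) = -6
  G2 = -6 - -6 = 0
  C10 = MAX(0, -6) = 0
  F9 = MIN(0, -6) = -6
  H3 = 0 - -6 = 6
  B5 = 6 * 6 = 36
  H4 = -(36) = -36
  D12 = -(-36) = 36
  D10 = MAX(0, 36) = 36
  F1 = MIN(36, 36) = 36
  G4 = MIN(36, 36) = 36

Propagation after the edit:
  D6: runs — A9 -6->0; result 0.
  G2: runs — D6 -6->0; result -6.
  C10: runs — G2 0->-6; D6 -6->0; result 0 (same value as before).
  F9: runs — G2 0->-6; result -6 (same value as before).
  H3: checked — values it read are unchanged (C10 unchanged, F9 unchanged); reused cached 6 without running.
  B5: checked — values it read are unchanged (H3 unchanged, H3 unchanged); reused cached 36 without running.
  H4: checked — values it read are unchanged (B5 unchanged); reused cached -36 without running.
  D12: checked — values it read are unchanged (H4 unchanged); reused cached 36 without running.
  D10: runs — G2 0->-6; result 36 (same value as before).
  F1: checked — values it read are unchanged (D10 unchanged, B5 unchanged); reused cached 36 without running.
  G4: checked — values it read are unchanged (F1 unchanged, D10 unchanged); reused cached 36 without running.

Key observation: the cutoff stops propagation at H3 — its inputs' values are unchanged, so it reuses its cache.

Marked dirty: B5, C10, D6, D10, D12, F1, F9, G2, G4, H3, H4.
Formula cells that run: C10, D6, D10, F9, G2 — 5 in total.
Checked but reused from cache: B5, D12, F1, G4, H3, H4.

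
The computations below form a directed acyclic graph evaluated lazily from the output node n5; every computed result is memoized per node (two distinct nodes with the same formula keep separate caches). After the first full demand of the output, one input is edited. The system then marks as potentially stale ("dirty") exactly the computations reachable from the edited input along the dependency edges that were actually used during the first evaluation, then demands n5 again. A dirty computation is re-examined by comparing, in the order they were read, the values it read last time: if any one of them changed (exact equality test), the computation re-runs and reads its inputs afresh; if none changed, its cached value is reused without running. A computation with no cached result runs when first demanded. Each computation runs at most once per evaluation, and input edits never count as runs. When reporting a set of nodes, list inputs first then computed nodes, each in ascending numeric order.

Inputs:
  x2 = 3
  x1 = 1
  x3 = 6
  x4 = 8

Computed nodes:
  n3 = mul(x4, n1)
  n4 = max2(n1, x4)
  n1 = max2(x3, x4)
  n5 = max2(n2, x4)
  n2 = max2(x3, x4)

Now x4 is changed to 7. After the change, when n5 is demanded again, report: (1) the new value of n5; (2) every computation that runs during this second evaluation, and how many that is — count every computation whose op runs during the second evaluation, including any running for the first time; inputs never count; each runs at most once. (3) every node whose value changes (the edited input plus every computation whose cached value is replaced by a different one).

Demanding n5 again yields 7.
2 computations run: n2, n5.
The nodes whose values change: x4, n2, n5.

First demand of the output computes:
  n2 = max2(6, 8) = 8
  n5 = max2(8, 8) = 8

After the edit, cleaning proceeds:
  n2: a read changed (x4 8->7) — executes, giving 7.
  n5: a read changed (n2 8->7; x4 8->7) — executes, giving 7.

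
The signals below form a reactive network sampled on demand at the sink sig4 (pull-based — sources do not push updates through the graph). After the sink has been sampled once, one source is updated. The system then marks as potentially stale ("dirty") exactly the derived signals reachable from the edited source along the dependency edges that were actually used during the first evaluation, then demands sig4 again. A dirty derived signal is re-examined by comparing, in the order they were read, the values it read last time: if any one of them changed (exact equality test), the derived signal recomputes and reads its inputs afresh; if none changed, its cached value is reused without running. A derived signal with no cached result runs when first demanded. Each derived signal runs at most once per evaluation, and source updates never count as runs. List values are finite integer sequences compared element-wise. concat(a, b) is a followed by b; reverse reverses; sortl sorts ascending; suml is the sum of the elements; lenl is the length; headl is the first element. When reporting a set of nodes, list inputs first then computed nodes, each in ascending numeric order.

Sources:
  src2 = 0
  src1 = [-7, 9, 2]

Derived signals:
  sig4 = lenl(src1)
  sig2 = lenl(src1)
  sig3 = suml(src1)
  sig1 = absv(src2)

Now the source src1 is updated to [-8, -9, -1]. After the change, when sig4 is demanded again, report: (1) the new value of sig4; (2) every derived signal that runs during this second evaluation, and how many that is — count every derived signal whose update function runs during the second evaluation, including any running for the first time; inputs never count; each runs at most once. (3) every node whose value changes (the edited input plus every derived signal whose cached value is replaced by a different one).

sig4 now evaluates to 3.
Run set: sig4 (1 run).
Changed values: src1.

Initial pass — values computed on the first demand:
  sig4 = lenl([-7, 9, 2]) = 3

Second demand — change propagation:
  sig4: re-runs because src1 [-7, 9, 2]->[-8, -9, -1]; new result 3 (unchanged).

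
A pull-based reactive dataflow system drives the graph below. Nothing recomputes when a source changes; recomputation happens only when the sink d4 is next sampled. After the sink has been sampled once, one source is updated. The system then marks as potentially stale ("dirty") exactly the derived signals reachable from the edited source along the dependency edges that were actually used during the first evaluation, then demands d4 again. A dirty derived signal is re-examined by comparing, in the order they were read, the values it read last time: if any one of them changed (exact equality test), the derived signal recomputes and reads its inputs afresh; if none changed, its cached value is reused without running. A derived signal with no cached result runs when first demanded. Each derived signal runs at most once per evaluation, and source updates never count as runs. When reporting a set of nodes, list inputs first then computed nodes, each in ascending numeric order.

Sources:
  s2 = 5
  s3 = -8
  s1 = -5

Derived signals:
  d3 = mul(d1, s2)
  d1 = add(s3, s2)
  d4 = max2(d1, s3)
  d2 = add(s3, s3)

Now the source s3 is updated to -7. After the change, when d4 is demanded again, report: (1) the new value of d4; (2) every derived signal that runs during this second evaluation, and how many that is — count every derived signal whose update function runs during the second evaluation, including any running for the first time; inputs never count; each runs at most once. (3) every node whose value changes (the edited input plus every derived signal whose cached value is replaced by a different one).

New value of d4: -2.
Derived signals that run: d1, d4 — 2 in total.
Values that change: s3, d1, d4.

First evaluation (everything demanded from the output):
  d1 = add(-8, 5) = -3
  d4 = max2(-3, -8) = -3

Propagation after the edit:
  d1: runs — s3 -8->-7; result -2.
  d4: runs — d1 -3->-2; s3 -8->-7; result -2.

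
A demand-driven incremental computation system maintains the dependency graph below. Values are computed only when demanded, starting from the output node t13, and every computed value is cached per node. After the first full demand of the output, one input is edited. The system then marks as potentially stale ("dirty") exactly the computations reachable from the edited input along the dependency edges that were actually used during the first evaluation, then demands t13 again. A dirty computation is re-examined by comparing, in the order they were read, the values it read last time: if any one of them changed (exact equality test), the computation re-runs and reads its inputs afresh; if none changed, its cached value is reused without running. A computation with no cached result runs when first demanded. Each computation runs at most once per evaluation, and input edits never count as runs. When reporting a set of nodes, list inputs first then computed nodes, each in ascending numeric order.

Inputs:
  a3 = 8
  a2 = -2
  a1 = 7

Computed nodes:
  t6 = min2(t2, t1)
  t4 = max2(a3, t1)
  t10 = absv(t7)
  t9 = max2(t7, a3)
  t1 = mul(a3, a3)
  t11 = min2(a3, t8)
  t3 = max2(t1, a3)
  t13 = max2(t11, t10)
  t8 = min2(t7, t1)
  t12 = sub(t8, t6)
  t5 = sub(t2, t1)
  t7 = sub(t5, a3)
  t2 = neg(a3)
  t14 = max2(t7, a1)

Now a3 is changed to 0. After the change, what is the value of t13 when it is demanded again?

New value of t13: 0.

First evaluation (everything demanded from the output):
  t1 = mul(8, 8) = 64
  t2 = neg(8) = -8
  t5 = sub(-8, 64) = -72
  t7 = sub(-72, 8) = -80
  t8 = min2(-80, 64) = -80
  t10 = absv(-80) = 80
  t11 = min2(8, -80) = -80
  t13 = max2(-80, 80) = 80

Propagation after the edit:
  t1: runs — a3 8->0; a3 8->0; result 0.
  t2: runs — a3 8->0; result 0.
  t5: runs — t2 -8->0; t1 64->0; result 0.
  t7: runs — t5 -72->0; a3 8->0; result 0.
  t8: runs — t7 -80->0; t1 64->0; result 0.
  t10: runs — t7 -80->0; result 0.
  t11: runs — a3 8->0; t8 -80->0; result 0.
  t13: runs — t11 -80->0; t10 80->0; result 0.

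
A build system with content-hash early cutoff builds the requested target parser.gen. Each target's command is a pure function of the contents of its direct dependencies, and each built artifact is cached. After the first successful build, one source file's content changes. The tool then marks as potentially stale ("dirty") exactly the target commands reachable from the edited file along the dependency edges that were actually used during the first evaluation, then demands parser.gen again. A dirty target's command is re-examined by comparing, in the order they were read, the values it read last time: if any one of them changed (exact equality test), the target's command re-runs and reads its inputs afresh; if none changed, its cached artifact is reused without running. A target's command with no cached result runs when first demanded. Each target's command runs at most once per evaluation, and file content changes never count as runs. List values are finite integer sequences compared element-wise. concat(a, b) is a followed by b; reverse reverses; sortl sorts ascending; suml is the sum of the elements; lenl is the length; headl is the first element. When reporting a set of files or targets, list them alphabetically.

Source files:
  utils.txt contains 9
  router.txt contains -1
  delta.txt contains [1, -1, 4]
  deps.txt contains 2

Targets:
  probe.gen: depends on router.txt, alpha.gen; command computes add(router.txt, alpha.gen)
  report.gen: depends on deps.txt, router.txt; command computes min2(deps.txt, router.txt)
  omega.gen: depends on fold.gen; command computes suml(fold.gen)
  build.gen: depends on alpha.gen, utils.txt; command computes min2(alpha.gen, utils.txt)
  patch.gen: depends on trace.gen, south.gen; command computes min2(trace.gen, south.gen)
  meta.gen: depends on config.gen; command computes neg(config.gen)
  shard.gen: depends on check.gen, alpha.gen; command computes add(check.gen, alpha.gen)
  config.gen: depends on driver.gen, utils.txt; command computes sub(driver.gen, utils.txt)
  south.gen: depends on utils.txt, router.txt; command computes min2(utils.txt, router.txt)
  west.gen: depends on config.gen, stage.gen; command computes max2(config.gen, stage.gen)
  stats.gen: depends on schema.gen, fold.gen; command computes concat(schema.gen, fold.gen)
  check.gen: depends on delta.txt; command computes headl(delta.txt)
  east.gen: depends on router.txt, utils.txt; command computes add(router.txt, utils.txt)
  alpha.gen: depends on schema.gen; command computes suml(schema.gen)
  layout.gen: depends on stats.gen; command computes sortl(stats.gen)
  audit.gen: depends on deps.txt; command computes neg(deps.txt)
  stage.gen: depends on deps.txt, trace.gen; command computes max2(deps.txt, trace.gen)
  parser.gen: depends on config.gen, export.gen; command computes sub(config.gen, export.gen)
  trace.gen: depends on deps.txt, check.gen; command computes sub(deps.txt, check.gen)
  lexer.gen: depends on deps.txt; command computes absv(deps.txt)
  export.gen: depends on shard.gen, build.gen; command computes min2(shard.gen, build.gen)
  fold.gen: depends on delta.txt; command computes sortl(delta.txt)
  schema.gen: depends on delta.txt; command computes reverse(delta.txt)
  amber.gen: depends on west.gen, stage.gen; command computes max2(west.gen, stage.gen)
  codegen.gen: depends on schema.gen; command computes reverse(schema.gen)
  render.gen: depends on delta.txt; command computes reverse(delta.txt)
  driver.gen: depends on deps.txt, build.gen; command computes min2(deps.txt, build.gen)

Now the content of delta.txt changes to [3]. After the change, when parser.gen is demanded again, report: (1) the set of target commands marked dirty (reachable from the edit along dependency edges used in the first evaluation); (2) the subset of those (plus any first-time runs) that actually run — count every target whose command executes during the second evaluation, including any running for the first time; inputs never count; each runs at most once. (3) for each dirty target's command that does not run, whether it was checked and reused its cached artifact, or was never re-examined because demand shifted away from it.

First evaluation (everything demanded from the output):
  check.gen = headl([1, -1, 4]) = 1
  schema.gen = reverse([1, -1, 4]) = [4, -1, 1]
  alpha.gen = suml([4, -1, 1]) = 4
  build.gen = min2(4, 9) = 4
  driver.gen = min2(2, 4) = 2
  config.gen = sub(2, 9) = -7
  shard.gen = add(1, 4) = 5
  export.gen = min2(5, 4) = 4
  parser.gen = sub(-7, 4) = -11

Propagation after the edit:
  check.gen: runs — delta.txt [1, -1, 4]->[3]; result 3.
  schema.gen: runs — delta.txt [1, -1, 4]->[3]; result [3].
  alpha.gen: runs — schema.gen [4, -1, 1]->[3]; result 3.
  build.gen: runs — alpha.gen 4->3; result 3.
  driver.gen: runs — build.gen 4->3; result 2 (same value as before).
  config.gen: checked — values it read are unchanged (driver.gen unchanged, utils.txt unchanged); reused cached -7 without running.
  shard.gen: runs — check.gen 1->3; alpha.gen 4->3; result 6.
  export.gen: runs — shard.gen 5->6; build.gen 4->3; result 3.
  parser.gen: runs — export.gen 4->3; result -10.

Key observation: the cutoff stops propagation at config.gen — its inputs' values are unchanged, so it reuses its cache.

Marked dirty: alpha.gen, build.gen, check.gen, config.gen, driver.gen, export.gen, parser.gen, schema.gen, shard.gen.
Target commands that run: alpha.gen, build.gen, check.gen, driver.gen, export.gen, parser.gen, schema.gen, shard.gen — 8 in total.
Checked but reused from cache: config.gen.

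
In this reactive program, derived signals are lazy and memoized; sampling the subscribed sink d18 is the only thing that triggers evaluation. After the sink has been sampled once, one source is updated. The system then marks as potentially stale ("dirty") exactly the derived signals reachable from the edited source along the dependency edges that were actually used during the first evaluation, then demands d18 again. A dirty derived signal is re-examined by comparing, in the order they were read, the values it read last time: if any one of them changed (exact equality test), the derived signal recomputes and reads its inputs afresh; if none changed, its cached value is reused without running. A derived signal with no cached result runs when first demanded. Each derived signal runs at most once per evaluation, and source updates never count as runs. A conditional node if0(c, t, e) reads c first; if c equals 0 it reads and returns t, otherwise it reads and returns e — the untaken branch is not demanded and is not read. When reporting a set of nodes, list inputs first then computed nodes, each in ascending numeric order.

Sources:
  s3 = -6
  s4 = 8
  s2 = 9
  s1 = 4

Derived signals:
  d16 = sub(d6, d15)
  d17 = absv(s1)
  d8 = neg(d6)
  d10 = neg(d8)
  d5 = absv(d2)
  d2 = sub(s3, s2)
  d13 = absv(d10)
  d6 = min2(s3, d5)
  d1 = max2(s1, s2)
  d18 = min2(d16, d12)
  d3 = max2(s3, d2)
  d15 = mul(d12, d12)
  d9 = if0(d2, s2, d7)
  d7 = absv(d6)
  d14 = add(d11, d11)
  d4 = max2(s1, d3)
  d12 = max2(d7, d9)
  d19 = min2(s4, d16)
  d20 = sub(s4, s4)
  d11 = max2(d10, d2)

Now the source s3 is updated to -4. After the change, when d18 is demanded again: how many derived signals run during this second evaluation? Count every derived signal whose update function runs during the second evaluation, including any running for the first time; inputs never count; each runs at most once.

First demand of the output computes:
  d2 = sub(-6, 9) = -15
  d5 = absv(-15) = 15
  d6 = min2(-6, 15) = -6
  d7 = absv(-6) = 6
  d9 = if0(d2=-15 -> else branch d7) = 6
  d12 = max2(6, 6) = 6
  d15 = mul(6, 6) = 36
  d16 = sub(-6, 36) = -42
  d18 = min2(-42, 6) = -42

After the edit, cleaning proceeds:
  d2: a read changed (s3 -6->-4) — executes, giving -13.
  d5: a read changed (d2 -15->-13) — executes, giving 13.
  d6: a read changed (s3 -6->-4; d5 15->13) — executes, giving -4.
  d7: a read changed (d6 -6->-4) — executes, giving 4.
  d9: a read changed (d2 -15->-13; d7 6->4) — executes, giving 4.
  d12: a read changed (d7 6->4; d9 6->4) — executes, giving 4.
  d15: a read changed (d12 6->4; d12 6->4) — executes, giving 16.
  d16: a read changed (d6 -6->-4; d15 36->16) — executes, giving -20.
  d18: a read changed (d16 -42->-20; d12 6->4) — executes, giving -20.

9 derived signals run: d2, d5, d6, d7, d9, d12, d15, d16, d18.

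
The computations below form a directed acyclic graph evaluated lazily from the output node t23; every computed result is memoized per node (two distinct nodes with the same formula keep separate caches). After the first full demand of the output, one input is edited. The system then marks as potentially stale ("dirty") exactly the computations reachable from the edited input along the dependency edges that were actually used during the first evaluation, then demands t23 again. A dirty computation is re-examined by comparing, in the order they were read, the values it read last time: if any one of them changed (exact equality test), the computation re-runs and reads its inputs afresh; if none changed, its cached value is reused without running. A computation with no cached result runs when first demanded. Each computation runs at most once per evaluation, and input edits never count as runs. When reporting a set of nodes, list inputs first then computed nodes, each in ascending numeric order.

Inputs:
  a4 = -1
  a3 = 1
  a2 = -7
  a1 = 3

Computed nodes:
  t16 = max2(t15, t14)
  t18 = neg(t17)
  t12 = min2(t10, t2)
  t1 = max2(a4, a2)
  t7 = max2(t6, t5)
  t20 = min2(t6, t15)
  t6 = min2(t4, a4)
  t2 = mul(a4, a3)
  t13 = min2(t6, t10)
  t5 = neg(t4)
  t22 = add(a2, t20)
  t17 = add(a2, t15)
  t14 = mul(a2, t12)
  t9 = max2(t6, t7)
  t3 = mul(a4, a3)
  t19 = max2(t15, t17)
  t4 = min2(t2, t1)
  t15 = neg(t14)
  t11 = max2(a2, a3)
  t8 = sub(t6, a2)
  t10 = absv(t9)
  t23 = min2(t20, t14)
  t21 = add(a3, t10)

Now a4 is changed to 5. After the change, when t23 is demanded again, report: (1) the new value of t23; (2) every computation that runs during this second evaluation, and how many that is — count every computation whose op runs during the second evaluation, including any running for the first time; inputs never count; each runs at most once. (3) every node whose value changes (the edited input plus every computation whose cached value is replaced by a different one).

Demanding t23 again yields -35.
13 computations run: t1, t2, t4, t5, t6, t7, t9, t10, t12, t14, t15, t20, t23.
The nodes whose values change: a4, t1, t2, t4, t5, t6, t7, t9, t10, t12, t14, t15, t20, t23.

First demand of the output computes:
  t1 = max2(-1, -7) = -1
  t2 = mul(-1, 1) = -1
  t4 = min2(-1, -1) = -1
  t5 = neg(-1) = 1
  t6 = min2(-1, -1) = -1
  t7 = max2(-1, 1) = 1
  t9 = max2(-1, 1) = 1
  t10 = absv(1) = 1
  t12 = min2(1, -1) = -1
  t14 = mul(-7, -1) = 7
  t15 = neg(7) = -7
  t20 = min2(-1, -7) = -7
  t23 = min2(-7, 7) = -7

After the edit, cleaning proceeds:
  t1: a read changed (a4 -1->5) — executes, giving 5.
  t2: a read changed (a4 -1->5) — executes, giving 5.
  t4: a read changed (t2 -1->5; t1 -1->5) — executes, giving 5.
  t5: a read changed (t4 -1->5) — executes, giving -5.
  t6: a read changed (t4 -1->5; a4 -1->5) — executes, giving 5.
  t7: a read changed (t6 -1->5; t5 1->-5) — executes, giving 5.
  t9: a read changed (t6 -1->5; t7 1->5) — executes, giving 5.
  t10: a read changed (t9 1->5) — executes, giving 5.
  t12: a read changed (t10 1->5; t2 -1->5) — executes, giving 5.
  t14: a read changed (t12 -1->5) — executes, giving -35.
  t15: a read changed (t14 7->-35) — executes, giving 35.
  t20: a read changed (t6 -1->5; t15 -7->35) — executes, giving 5.
  t23: a read changed (t20 -7->5; t14 7->-35) — executes, giving -35.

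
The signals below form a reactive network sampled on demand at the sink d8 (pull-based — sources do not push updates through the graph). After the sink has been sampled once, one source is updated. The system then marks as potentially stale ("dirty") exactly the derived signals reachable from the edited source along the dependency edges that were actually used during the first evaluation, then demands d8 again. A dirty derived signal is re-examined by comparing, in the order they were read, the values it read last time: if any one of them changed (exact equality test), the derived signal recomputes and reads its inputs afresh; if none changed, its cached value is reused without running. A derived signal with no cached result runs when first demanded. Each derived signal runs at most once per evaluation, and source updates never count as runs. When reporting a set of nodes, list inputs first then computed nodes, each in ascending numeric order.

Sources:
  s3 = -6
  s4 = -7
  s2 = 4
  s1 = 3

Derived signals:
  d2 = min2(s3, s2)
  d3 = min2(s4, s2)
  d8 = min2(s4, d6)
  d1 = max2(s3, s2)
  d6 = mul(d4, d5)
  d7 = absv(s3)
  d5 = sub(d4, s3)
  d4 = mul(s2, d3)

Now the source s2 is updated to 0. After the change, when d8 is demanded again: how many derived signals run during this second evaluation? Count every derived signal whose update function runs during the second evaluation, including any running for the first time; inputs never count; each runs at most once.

Run set: d3, d4, d5, d6, d8 (5 run).

Initial pass — values computed on the first demand:
  d3 = min2(-7, 4) = -7
  d4 = mul(4, -7) = -28
  d5 = sub(-28, -6) = -22
  d6 = mul(-28, -22) = 616
  d8 = min2(-7, 616) = -7

Second demand — change propagation:
  d3: re-runs because s2 4->0; new result -7 (unchanged).
  d4: re-runs because s2 4->0; new result 0.
  d5: re-runs because d4 -28->0; new result 6.
  d6: re-runs because d4 -28->0; d5 -22->6; new result 0.
  d8: re-runs because d6 616->0; new result -7 (unchanged).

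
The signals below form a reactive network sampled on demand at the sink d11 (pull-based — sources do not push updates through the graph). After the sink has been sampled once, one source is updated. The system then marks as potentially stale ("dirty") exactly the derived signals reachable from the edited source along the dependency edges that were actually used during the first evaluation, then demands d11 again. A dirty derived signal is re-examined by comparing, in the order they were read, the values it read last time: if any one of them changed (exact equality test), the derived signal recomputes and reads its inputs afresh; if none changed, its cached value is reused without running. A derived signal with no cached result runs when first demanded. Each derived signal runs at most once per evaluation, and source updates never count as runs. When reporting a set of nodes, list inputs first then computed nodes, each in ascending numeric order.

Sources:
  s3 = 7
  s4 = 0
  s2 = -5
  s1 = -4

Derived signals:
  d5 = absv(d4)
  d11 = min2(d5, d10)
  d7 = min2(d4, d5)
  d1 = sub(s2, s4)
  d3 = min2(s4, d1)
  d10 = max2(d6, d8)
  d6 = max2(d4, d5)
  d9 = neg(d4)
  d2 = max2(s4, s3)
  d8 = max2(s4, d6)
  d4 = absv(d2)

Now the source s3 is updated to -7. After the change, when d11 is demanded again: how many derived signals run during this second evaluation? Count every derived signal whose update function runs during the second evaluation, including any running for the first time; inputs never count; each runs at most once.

Run set: d2, d4, d5, d6, d8, d10, d11 (7 run).

Initial pass — values computed on the first demand:
  d2 = max2(0, 7) = 7
  d4 = absv(7) = 7
  d5 = absv(7) = 7
  d6 = max2(7, 7) = 7
  d8 = max2(0, 7) = 7
  d10 = max2(7, 7) = 7
  d11 = min2(7, 7) = 7

Second demand — change propagation:
  d2: re-runs because s3 7->-7; new result 0.
  d4: re-runs because d2 7->0; new result 0.
  d5: re-runs because d4 7->0; new result 0.
  d6: re-runs because d4 7->0; d5 7->0; new result 0.
  d8: re-runs because d6 7->0; new result 0.
  d10: re-runs because d6 7->0; d8 7->0; new result 0.
  d11: re-runs because d5 7->0; d10 7->0; new result 0.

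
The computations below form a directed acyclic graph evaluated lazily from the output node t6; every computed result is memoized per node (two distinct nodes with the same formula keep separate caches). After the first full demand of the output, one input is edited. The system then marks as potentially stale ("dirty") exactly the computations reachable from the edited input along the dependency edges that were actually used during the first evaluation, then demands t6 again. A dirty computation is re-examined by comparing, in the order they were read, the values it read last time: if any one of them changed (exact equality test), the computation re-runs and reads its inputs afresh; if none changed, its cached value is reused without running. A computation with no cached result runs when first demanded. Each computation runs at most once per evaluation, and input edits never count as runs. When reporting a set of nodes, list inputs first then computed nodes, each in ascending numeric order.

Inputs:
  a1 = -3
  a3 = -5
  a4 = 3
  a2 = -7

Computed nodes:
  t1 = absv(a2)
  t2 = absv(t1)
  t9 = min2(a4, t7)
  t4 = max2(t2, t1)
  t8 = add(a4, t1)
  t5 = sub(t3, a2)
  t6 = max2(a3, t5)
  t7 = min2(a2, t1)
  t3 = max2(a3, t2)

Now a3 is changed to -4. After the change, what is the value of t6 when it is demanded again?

Demanding t6 again yields 14.
Note where the cutoff bites: t5 is checked, finds nothing changed, and keeps its cache.

First demand of the output computes:
  t1 = absv(-7) = 7
  t2 = absv(7) = 7
  t3 = max2(-5, 7) = 7
  t5 = sub(7, -7) = 14
  t6 = max2(-5, 14) = 14

After the edit, cleaning proceeds:
  t3: a read changed (a3 -5->-4) — executes, giving 7 — identical to its old value.
  t5: dirty, but its reads are unchanged (t3 unchanged, a2 unchanged); cached 14 stands.
  t6: a read changed (a3 -5->-4) — executes, giving 14 — identical to its old value.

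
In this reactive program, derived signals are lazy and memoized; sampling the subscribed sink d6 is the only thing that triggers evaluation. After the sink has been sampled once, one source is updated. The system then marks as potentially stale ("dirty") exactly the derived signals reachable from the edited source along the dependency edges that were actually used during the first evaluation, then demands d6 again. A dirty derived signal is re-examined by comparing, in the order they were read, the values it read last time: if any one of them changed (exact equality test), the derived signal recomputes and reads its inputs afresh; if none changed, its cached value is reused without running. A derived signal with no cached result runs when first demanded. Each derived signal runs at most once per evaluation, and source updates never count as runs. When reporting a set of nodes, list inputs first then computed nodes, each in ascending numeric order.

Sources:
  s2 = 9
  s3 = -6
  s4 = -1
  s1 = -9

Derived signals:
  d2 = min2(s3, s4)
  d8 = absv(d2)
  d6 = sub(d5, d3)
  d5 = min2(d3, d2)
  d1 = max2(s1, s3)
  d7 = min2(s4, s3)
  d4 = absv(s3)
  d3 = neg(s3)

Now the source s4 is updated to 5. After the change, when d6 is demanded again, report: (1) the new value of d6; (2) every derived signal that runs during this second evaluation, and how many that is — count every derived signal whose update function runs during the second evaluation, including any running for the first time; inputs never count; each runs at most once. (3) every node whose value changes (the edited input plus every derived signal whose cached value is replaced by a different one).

First demand of the output computes:
  d2 = min2(-6, -1) = -6
  d3 = neg(-6) = 6
  d5 = min2(6, -6) = -6
  d6 = sub(-6, 6) = -12

After the edit, cleaning proceeds:
  d2: a read changed (s4 -1->5) — executes, giving -6 — identical to its old value.
  d5: dirty, but its reads are unchanged (d3 unchanged, d2 unchanged); cached -6 stands.
  d6: dirty, but its reads are unchanged (d5 unchanged, d3 unchanged); cached -12 stands.

Note the absorption at d2: it re-runs yet its value is the same, leaving the output's value untouched.

Demanding d6 again yields -12.
1 derived signals run: d2.
The nodes whose values change: s4.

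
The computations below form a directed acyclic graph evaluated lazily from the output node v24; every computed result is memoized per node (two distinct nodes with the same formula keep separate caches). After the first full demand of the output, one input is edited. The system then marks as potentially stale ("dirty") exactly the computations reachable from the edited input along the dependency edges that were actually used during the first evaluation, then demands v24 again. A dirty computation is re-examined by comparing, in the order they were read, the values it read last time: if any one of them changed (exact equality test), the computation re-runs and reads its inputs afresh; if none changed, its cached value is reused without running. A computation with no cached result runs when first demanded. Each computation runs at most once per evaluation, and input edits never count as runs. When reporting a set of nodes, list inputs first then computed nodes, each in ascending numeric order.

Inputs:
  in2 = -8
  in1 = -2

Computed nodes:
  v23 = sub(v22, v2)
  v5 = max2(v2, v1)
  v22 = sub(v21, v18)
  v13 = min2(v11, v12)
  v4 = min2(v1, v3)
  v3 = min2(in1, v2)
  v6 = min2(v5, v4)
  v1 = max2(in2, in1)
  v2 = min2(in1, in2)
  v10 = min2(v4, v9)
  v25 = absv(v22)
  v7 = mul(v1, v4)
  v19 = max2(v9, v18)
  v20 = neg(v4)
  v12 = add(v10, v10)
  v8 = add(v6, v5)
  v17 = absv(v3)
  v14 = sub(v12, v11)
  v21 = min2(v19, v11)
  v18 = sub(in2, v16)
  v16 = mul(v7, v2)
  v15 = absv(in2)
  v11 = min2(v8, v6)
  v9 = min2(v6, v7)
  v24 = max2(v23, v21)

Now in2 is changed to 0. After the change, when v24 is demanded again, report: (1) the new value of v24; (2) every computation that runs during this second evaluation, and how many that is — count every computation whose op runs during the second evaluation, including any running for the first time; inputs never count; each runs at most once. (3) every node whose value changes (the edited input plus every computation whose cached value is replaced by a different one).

Demanding v24 again yields 0.
17 computations run: v1, v2, v3, v4, v5, v6, v7, v8, v9, v11, v16, v18, v19, v21, v22, v23, v24.
The nodes whose values change: in2, v1, v2, v3, v4, v5, v6, v7, v8, v9, v11, v16, v18, v19, v21, v22, v23, v24.

First demand of the output computes:
  v1 = max2(-8, -2) = -2
  v2 = min2(-2, -8) = -8
  v3 = min2(-2, -8) = -8
  v4 = min2(-2, -8) = -8
  v5 = max2(-8, -2) = -2
  v6 = min2(-2, -8) = -8
  v7 = mul(-2, -8) = 16
  v8 = add(-8, -2) = -10
  v9 = min2(-8, 16) = -8
  v11 = min2(-10, -8) = -10
  v16 = mul(16, -8) = -128
  v18 = sub(-8, -128) = 120
  v19 = max2(-8, 120) = 120
  v21 = min2(120, -10) = -10
  v22 = sub(-10, 120) = -130
  v23 = sub(-130, -8) = -122
  v24 = max2(-122, -10) = -10

After the edit, cleaning proceeds:
  v1: a read changed (in2 -8->0) — executes, giving 0.
  v2: a read changed (in2 -8->0) — executes, giving -2.
  v3: a read changed (v2 -8->-2) — executes, giving -2.
  v4: a read changed (v1 -2->0; v3 -8->-2) — executes, giving -2.
  v5: a read changed (v2 -8->-2; v1 -2->0) — executes, giving 0.
  v6: a read changed (v5 -2->0; v4 -8->-2) — executes, giving -2.
  v7: a read changed (v1 -2->0; v4 -8->-2) — executes, giving 0.
  v8: a read changed (v6 -8->-2; v5 -2->0) — executes, giving -2.
  v9: a read changed (v6 -8->-2; v7 16->0) — executes, giving -2.
  v11: a read changed (v8 -10->-2; v6 -8->-2) — executes, giving -2.
  v16: a read changed (v7 16->0; v2 -8->-2) — executes, giving 0.
  v18: a read changed (in2 -8->0; v16 -128->0) — executes, giving 0.
  v19: a read changed (v9 -8->-2; v18 120->0) — executes, giving 0.
  v21: a read changed (v19 120->0; v11 -10->-2) — executes, giving -2.
  v22: a read changed (v21 -10->-2; v18 120->0) — executes, giving -2.
  v23: a read changed (v22 -130->-2; v2 -8->-2) — executes, giving 0.
  v24: a read changed (v23 -122->0; v21 -10->-2) — executes, giving 0.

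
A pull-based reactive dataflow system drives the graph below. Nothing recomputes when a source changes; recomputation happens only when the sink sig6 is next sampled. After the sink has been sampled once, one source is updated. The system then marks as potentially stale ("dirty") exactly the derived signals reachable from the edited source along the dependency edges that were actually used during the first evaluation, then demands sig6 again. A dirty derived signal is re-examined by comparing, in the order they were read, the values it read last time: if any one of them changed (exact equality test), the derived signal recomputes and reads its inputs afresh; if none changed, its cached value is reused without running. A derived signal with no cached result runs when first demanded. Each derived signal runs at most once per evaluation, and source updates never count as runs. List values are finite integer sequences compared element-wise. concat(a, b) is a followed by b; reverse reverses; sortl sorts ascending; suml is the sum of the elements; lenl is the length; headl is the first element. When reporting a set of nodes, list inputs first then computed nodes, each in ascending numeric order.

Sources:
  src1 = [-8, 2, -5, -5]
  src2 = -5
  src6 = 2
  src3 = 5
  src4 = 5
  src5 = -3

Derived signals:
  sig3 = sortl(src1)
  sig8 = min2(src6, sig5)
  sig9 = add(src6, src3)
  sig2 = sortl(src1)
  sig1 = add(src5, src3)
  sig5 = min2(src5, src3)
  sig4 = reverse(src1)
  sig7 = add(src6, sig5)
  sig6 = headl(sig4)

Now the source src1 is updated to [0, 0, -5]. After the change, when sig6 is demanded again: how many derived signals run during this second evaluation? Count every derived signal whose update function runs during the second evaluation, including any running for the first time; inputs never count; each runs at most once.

Derived signals that run: sig4, sig6 — 2 in total.

First evaluation (everything demanded from the output):
  sig4 = reverse([-8, 2, -5, -5]) = [-5, -5, 2, -8]
  sig6 = headl([-5, -5, 2, -8]) = -5

Propagation after the edit:
  sig4: runs — src1 [-8, 2, -5, -5]->[0, 0, -5]; result [-5, 0, 0].
  sig6: runs — sig4 [-5, -5, 2, -8]->[-5, 0, 0]; result -5 (same value as before).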